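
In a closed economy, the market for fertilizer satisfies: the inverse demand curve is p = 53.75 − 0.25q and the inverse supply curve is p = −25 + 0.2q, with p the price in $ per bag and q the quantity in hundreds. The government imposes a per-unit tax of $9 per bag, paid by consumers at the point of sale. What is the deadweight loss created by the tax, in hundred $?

Rewrite in direct form: qd = 215 − 4p and qs = 5p + 125.
Before the tax: set 215 − 4p = 5p + 125 → p* = $10, q* = 175.
With the tax collected from consumers, demand (in seller-price terms) shifts: qd = 215 − 4(p + 9).
New equilibrium: consumers pay $15, suppliers receive $6, q = 155. (Wedge: pb − ps = 9.)
Quantity falls by |ΔQ| = |175 − 155| = 20.
DWL = ½ · t · |ΔQ| = ½ · 9 · 20 = $90.

Deadweight loss = $90 hundred.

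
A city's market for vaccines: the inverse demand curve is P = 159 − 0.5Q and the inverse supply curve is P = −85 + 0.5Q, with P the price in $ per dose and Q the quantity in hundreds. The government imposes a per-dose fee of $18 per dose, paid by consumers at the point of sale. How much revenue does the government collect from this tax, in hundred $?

Tax revenue = $4068 hundred.

Rewrite in direct form: Qd = 318 − 2P and Qs = 2P + 170.
Without the tax, 318 − 2P = 2P + 170 gives 4P = 148, so P* = $37 and Q* = 244.
With the tax collected from consumers, demand (in seller-price terms) shifts: Qd = 318 − 2(P + 18).
Solving gives Q = 226 with consumers paying $46 and suppliers receiving $28 (the $18 wedge).
Revenue = t · Q = 18 · 226 = $4068.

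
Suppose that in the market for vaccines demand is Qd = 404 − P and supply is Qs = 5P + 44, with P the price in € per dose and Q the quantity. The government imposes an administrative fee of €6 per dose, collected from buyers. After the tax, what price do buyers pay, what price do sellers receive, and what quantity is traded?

Buyers pay €65; sellers receive €59; quantity = 339.

Before the tax: set 404 − P = 5P + 44 → P* = €60, Q* = 344.
With the tax collected from buyers, demand (in seller-price terms) shifts: Qd = 404 − (P + 6).
New equilibrium: buyers pay €65, sellers receive €59, Q = 339. (Wedge: Pb − Ps = 6.)
The less price-elastic side of the market bears the larger share of a per-unit tax.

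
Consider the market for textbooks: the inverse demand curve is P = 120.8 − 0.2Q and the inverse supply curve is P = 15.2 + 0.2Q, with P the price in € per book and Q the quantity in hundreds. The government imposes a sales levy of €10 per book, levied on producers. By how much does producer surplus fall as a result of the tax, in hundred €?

Producer surplus falls by €1257.5 hundred.

Inverting to Q(P) form: Qd = 604 − 5P; Qs = 5P − 76.
Without the tax, 604 − 5P = 5P − 76 gives 10P = 680, so P* = €68 and Q* = 264.
With the tax collected from producers, supply shifts: Qs = 5(P − 10) − 76.
Solving gives Q = 239 with consumers paying €73 and producers receiving €63 (the €10 wedge).
ΔPS is the trapezoid between Q = 239 and Q = 264 of height €5: ½ · (264 + 239) · 5 = €1257.5.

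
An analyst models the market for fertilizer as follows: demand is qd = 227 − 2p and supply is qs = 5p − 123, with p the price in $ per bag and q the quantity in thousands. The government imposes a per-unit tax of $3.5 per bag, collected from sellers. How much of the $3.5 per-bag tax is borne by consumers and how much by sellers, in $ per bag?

Consumers bear $2.5 per bag; sellers bear $1 per bag.

Without the tax, 227 − 2p = 5p − 123 gives 7p = 350, so p* = $50 and q* = 127.
With the tax collected from sellers, supply shifts: qs = 5(p − 3.5) − 123.
Solving gives q = 122 with consumers paying $52.5 and sellers receiving $49 (the $3.5 wedge).
Burden on consumers: $2.5; on sellers: $1. (They sum to $3.5.)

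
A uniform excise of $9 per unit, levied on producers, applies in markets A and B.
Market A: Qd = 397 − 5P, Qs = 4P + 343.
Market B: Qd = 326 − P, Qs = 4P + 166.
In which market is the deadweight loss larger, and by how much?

Market A, by $57.6.

Market A: pre-tax P* = $6, Q* = 367; post-tax Q = 347; deadweight loss = $90.
Market B: pre-tax P* = $32, Q* = 294; post-tax Q = 286.8; deadweight loss = $32.4.
Difference: $90 vs $32.4 → market A is larger by $57.6.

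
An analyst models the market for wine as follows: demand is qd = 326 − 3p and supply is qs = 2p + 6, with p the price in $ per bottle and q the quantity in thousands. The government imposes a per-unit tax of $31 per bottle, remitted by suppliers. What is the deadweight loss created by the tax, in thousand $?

Deadweight loss = $576.6 thousand.

Without the tax, 326 − 3p = 2p + 6 gives 5p = 320, so p* = $64 and q* = 134.
With the tax collected from suppliers, supply shifts: qs = 2(p − 31) + 6.
New equilibrium: consumers pay $76.4, suppliers receive $45.4, q = 96.8. (Wedge: pb − ps = 31.)
Quantity falls by |ΔQ| = |134 − 96.8| = 37.2.
DWL = ½ · t · |ΔQ| = ½ · 31 · 37.2 = $576.6.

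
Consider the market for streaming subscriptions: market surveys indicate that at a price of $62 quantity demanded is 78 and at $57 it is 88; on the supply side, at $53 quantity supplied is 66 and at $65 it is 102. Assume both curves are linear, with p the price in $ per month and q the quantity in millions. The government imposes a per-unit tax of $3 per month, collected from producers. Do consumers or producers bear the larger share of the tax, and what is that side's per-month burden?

Demand slope: (88 − 78)/(57 − 62) = -2, so qd = 202 − 2p.
Supply slope: (102 − 66)/(65 − 53) = 3, so qs = 3p − 93.
Before the tax: set 202 − 2p = 3p − 93 → p* = $59, q* = 84.
With the tax collected from producers, supply shifts: qs = 3(p − 3) − 93.
New equilibrium: consumers pay $60.8, producers receive $57.8, q = 80.4. (Wedge: pb − ps = 3.)
Per-month burden: consumers $1.8, producers $1.2.
Consumers take the larger share because demand is less price-elastic here (demand slope 2 vs supply slope 3).

Consumers bear the larger share: $1.8 per month.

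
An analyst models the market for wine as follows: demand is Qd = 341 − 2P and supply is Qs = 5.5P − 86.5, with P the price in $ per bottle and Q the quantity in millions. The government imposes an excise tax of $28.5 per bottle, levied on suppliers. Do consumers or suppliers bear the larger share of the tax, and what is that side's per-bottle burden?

Without the tax, 341 − 2P = 5.5P − 86.5 gives 7.5P = 427.5, so P* = $57 and Q* = 227.
With the tax collected from suppliers, supply shifts: Qs = 5.5(P − 28.5) − 86.5.
Solving gives Q = 185.2 with consumers paying $77.9 and suppliers receiving $49.4 (the $28.5 wedge).
Per-bottle burden: consumers $20.9, suppliers $7.6.
Consumers take the larger share because demand is less price-elastic here (demand slope 2 vs supply slope 5.5).
The less price-elastic side of the market bears the larger share of a per-unit tax.

Consumers bear the larger share: $20.9 per bottle.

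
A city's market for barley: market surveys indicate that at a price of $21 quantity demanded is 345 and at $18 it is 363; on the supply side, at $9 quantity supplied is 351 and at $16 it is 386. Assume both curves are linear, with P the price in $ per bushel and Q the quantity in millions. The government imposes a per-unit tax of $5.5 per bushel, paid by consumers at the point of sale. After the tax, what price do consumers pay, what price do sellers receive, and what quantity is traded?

Demand slope: (363 − 345)/(18 − 21) = -6, so Qd = 471 − 6P.
Supply slope: (386 − 351)/(16 − 9) = 5, so Qs = 5P + 306.
Without the tax, 471 − 6P = 5P + 306 gives 11P = 165, so P* = $15 and Q* = 381.
With the tax collected from consumers, demand (in seller-price terms) shifts: Qd = 471 − 6(P + 5.5).
New equilibrium: consumers pay $17.5, sellers receive $12, Q = 366. (Wedge: Pb − Ps = 5.5.)
The less price-elastic side of the market bears the larger share of a per-unit tax.

Consumers pay $17.5; sellers receive $12; quantity = 366.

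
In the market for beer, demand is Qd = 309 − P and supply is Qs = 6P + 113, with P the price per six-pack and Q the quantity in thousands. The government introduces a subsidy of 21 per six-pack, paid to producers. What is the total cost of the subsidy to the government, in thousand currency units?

Before the subsidy: set 309 − P = 6P + 113 → P* = 28, Q* = 281.
With a per-unit subsidy paid to producers, each receives P + 21 per unit sold, so supply becomes Qs = 6(P + 21) + 113.
New equilibrium: buyers pay 10, producers receive 31, Q = 299. (Wedge: Pb − Ps = −21.)
Outlay = t · Q = 21 · 299 = 6279.

Government outlay = 6279 thousand.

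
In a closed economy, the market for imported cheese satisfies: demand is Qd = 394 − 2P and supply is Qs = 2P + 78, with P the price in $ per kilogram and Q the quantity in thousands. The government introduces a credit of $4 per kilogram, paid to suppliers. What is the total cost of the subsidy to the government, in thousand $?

Without the subsidy, 394 − 2P = 2P + 78 gives 4P = 316, so P* = $79 and Q* = 236.
With a per-unit subsidy paid to suppliers, each receives P + 4 per unit sold, so supply becomes Qs = 2(P + 4) + 78.
New equilibrium: buyers pay $77, suppliers receive $81, Q = 240. (Wedge: Pb − Ps = −4.)
Outlay = t · Q = 4 · 240 = $960.

Government outlay = $960 thousand.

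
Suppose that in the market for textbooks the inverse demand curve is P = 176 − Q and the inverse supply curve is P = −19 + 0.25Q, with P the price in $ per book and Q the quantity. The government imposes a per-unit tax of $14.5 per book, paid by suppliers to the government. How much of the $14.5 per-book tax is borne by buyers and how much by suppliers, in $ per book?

Buyers bear $11.6 per book; suppliers bear $2.9 per book.

Inverting to Q(P) form: Qd = 176 − P; Qs = 4P + 76.
Before the tax: set 176 − P = 4P + 76 → P* = $20, Q* = 156.
With the tax collected from suppliers, supply shifts: Qs = 4(P − 14.5) + 76.
New equilibrium: buyers pay $31.6, suppliers receive $17.1, Q = 144.4. (Wedge: Pb − Ps = 14.5.)
Burden on buyers: $11.6; on suppliers: $2.9. (They sum to $14.5.)
The less price-elastic side of the market bears the larger share of a per-unit tax.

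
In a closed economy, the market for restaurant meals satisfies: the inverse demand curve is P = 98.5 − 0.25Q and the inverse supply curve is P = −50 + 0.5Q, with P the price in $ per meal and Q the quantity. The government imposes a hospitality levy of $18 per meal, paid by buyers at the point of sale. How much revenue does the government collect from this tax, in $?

Tax revenue = $3132.

Rewrite in direct form: Qd = 394 − 4P and Qs = 2P + 100.
Without the tax, 394 − 4P = 2P + 100 gives 6P = 294, so P* = $49 and Q* = 198.
With the tax collected from buyers, demand (in seller-price terms) shifts: Qd = 394 − 4(P + 18).
Solving gives Q = 174 with buyers paying $55 and suppliers receiving $37 (the $18 wedge).
Revenue = t · Q = 18 · 174 = $3132.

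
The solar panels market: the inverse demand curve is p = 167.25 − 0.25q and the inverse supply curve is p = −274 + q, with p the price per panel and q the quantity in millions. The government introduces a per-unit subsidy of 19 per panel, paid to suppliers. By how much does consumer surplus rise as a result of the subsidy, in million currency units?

Consumer surplus rises by 1370.28 million.

Rewrite in direct form: qd = 669 − 4p and qs = p + 274.
Without the subsidy, 669 − 4p = p + 274 gives 5p = 395, so p* = 79 and q* = 353.
With a per-unit subsidy paid to suppliers, each receives p + 19 per unit sold, so supply becomes qs = (p + 19) + 274.
New equilibrium: buyers pay 75.2, suppliers receive 94.2, q = 368.2. (Wedge: pb − ps = −19.)
ΔCS is the trapezoid between Q = 368.2 and Q = 353 of height 3.8: ½ · (353 + 368.2) · 3.8 = 1370.28.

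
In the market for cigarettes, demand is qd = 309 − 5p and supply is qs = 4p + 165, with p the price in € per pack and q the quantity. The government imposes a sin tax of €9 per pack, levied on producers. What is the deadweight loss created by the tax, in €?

Without the tax, 309 − 5p = 4p + 165 gives 9p = 144, so p* = €16 and q* = 229.
With the tax collected from producers, supply shifts: qs = 4(p − 9) + 165.
Solving gives q = 209 with consumers paying €20 and producers receiving €11 (the €9 wedge).
Quantity falls by |ΔQ| = |229 − 209| = 20.
DWL = ½ · t · |ΔQ| = ½ · 9 · 20 = €90.

Deadweight loss = €90.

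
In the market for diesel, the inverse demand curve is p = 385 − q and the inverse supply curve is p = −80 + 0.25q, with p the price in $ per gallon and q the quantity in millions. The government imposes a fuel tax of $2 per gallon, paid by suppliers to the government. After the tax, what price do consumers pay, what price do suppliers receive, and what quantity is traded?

Rewrite in direct form: qd = 385 − p and qs = 4p + 320.
Before the tax: set 385 − p = 4p + 320 → p* = $13, q* = 372.
With the tax collected from suppliers, supply shifts: qs = 4(p − 2) + 320.
Solving gives q = 370.4 with consumers paying $14.6 and suppliers receiving $12.6 (the $2 wedge).
The less price-elastic side of the market bears the larger share of a per-unit tax.

Consumers pay $14.6; suppliers receive $12.6; quantity = 370.4.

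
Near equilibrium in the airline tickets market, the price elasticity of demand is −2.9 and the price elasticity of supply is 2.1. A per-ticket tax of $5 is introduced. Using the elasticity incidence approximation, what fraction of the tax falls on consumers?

Consumers' share ≈ 0.42.

Incidence ratio: consumers' share ≈ εs / (εs + |εd|) = 2.1 / (2.1 + 2.9) = 0.42.
Supply is the less elastic side, so consumers bear the smaller share.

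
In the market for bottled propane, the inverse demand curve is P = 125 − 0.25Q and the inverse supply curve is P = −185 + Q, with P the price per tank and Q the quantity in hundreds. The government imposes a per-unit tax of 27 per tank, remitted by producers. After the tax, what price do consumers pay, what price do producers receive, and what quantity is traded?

Inverting to Q(P) form: Qd = 500 − 4P; Qs = P + 185.
Without the tax, 500 − 4P = P + 185 gives 5P = 315, so P* = 63 and Q* = 248.
With the tax collected from producers, supply shifts: Qs = (P − 27) + 185.
Solving gives Q = 226.4 with consumers paying 68.4 and producers receiving 41.4 (the 27 wedge).

Consumers pay 68.4; producers receive 41.4; quantity = 226.4.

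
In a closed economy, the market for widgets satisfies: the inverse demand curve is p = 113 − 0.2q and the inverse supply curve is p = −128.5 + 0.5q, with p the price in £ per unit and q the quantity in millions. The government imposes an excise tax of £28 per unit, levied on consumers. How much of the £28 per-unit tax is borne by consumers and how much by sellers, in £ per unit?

Rewrite in direct form: qd = 565 − 5p and qs = 2p + 257.
Before the tax: set 565 − 5p = 2p + 257 → p* = £44, q* = 345.
With the tax collected from consumers, demand (in seller-price terms) shifts: qd = 565 − 5(p + 28).
New equilibrium: consumers pay £52, sellers receive £24, q = 305. (Wedge: pb − ps = 28.)
Burden on consumers: £8; on sellers: £20. (They sum to £28.)

Consumers bear £8 per unit; sellers bear £20 per unit.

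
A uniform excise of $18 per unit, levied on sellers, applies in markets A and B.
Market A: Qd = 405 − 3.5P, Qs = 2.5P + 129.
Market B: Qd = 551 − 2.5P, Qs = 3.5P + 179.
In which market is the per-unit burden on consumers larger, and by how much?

Market B, by $3.

Market A: pre-tax P* = $46, Q* = 244; post-tax Q = 217.75; per-unit burden on consumers = $7.5.
Market B: pre-tax P* = $62, Q* = 396; post-tax Q = 369.75; per-unit burden on consumers = $10.5.
Difference: $7.5 vs $10.5 → market B is larger by $3.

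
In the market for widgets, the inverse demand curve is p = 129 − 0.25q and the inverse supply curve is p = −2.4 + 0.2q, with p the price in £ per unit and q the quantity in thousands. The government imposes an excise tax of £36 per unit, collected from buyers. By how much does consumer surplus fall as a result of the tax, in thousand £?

Consumer surplus falls by £5040 thousand.

Rewrite in direct form: qd = 516 − 4p and qs = 5p + 12.
Without the tax, 516 − 4p = 5p + 12 gives 9p = 504, so p* = £56 and q* = 292.
With the tax collected from buyers, demand (in seller-price terms) shifts: qd = 516 − 4(p + 36).
Solving gives q = 212 with buyers paying £76 and producers receiving £40 (the £36 wedge).
ΔCS is the trapezoid between Q = 212 and Q = 292 of height £20: ½ · (292 + 212) · 20 = £5040.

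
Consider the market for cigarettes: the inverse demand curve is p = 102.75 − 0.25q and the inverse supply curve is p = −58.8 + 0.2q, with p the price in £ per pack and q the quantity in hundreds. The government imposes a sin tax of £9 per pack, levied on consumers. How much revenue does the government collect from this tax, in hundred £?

Tax revenue = £3051 hundred.

Rewrite in direct form: qd = 411 − 4p and qs = 5p + 294.
Without the tax, 411 − 4p = 5p + 294 gives 9p = 117, so p* = £13 and q* = 359.
With the tax collected from consumers, demand (in seller-price terms) shifts: qd = 411 − 4(p + 9).
Solving gives q = 339 with consumers paying £18 and sellers receiving £9 (the £9 wedge).
Revenue = t · Q = 9 · 339 = £3051.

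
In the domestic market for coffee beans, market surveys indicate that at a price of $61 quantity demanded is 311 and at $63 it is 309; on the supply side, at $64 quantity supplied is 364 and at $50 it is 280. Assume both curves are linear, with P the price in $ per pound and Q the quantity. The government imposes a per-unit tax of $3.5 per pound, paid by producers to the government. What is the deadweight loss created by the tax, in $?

Demand slope: (309 − 311)/(63 − 61) = -1, so Qd = 372 − P.
Supply slope: (280 − 364)/(50 − 64) = 6, so Qs = 6P − 20.
Before the tax: set 372 − P = 6P − 20 → P* = $56, Q* = 316.
With the tax collected from producers, supply shifts: Qs = 6(P − 3.5) − 20.
New equilibrium: buyers pay $59, producers receive $55.5, Q = 313. (Wedge: Pb − Ps = 3.5.)
Quantity falls by |ΔQ| = |316 − 313| = 3.
DWL = ½ · t · |ΔQ| = ½ · 3.5 · 3 = $5.25.

Deadweight loss = $5.25.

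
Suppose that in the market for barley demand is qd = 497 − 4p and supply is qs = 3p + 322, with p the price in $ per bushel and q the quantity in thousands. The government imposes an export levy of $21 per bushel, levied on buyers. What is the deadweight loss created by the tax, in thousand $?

Deadweight loss = $378 thousand.

Before the tax: set 497 − 4p = 3p + 322 → p* = $25, q* = 397.
With the tax collected from buyers, demand (in seller-price terms) shifts: qd = 497 − 4(p + 21).
Solving gives q = 361 with buyers paying $34 and suppliers receiving $13 (the $21 wedge).
Quantity falls by |ΔQ| = |397 − 361| = 36.
DWL = ½ · t · |ΔQ| = ½ · 21 · 36 = $378.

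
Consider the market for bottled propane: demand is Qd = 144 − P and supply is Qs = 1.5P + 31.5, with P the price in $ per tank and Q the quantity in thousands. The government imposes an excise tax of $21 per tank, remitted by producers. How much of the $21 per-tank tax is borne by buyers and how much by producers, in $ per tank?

Before the tax: set 144 − P = 1.5P + 31.5 → P* = $45, Q* = 99.
With the tax collected from producers, supply shifts: Qs = 1.5(P − 21) + 31.5.
Solving gives Q = 86.4 with buyers paying $57.6 and producers receiving $36.6 (the $21 wedge).
Burden on buyers: $12.6; on producers: $8.4. (They sum to $21.)
The less price-elastic side of the market bears the larger share of a per-unit tax.

Buyers bear $12.6 per tank; producers bear $8.4 per tank.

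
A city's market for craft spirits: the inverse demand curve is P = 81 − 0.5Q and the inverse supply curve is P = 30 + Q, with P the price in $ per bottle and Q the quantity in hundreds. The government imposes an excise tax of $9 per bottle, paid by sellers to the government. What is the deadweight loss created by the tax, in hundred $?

Deadweight loss = $27 hundred.

Rewrite in direct form: Qd = 162 − 2P and Qs = P − 30.
Before the tax: set 162 − 2P = P − 30 → P* = $64, Q* = 34.
With the tax collected from sellers, supply shifts: Qs = (P − 9) − 30.
Solving gives Q = 28 with buyers paying $67 and sellers receiving $58 (the $9 wedge).
Quantity falls by |ΔQ| = |34 − 28| = 6.
DWL = ½ · t · |ΔQ| = ½ · 9 · 6 = $27.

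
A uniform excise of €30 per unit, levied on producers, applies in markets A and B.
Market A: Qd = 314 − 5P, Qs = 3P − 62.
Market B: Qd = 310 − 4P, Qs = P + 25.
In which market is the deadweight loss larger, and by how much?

Market A: pre-tax P* = €47, Q* = 79; post-tax Q = 22.75; deadweight loss = €843.75.
Market B: pre-tax P* = €57, Q* = 82; post-tax Q = 58; deadweight loss = €360.
Difference: €843.75 vs €360 → market A is larger by €483.75.

Market A, by €483.75.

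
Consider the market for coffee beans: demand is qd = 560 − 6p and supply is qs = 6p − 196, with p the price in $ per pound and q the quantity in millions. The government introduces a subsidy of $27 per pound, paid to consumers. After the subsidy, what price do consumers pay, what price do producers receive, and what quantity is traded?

Before the subsidy: set 560 − 6p = 6p − 196 → p* = $63, q* = 182.
With a per-unit subsidy paid to consumers, each effectively pays p − 27, so demand becomes qd = 560 − 6(p − 27).
New equilibrium: consumers pay $49.5, producers receive $76.5, q = 263. (Wedge: pb − ps = −27.)

Consumers pay $49.5; producers receive $76.5; quantity = 263.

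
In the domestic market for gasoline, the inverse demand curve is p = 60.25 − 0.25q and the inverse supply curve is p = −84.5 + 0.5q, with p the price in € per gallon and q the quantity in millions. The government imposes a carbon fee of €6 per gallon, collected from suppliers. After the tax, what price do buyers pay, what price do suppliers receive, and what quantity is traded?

Rewrite in direct form: qd = 241 − 4p and qs = 2p + 169.
Without the tax, 241 − 4p = 2p + 169 gives 6p = 72, so p* = €12 and q* = 193.
With the tax collected from suppliers, supply shifts: qs = 2(p − 6) + 169.
New equilibrium: buyers pay €14, suppliers receive €8, q = 185. (Wedge: pb − ps = 6.)
The less price-elastic side of the market bears the larger share of a per-unit tax.

Buyers pay €14; suppliers receive €8; quantity = 185.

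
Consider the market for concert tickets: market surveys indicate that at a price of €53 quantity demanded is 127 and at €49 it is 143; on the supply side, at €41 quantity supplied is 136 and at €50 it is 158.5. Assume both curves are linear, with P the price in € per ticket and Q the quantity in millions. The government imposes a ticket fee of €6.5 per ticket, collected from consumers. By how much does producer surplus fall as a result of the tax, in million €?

Producer surplus falls by €584 million.

Demand slope: (143 − 127)/(49 − 53) = -4, so Qd = 339 − 4P.
Supply slope: (158.5 − 136)/(50 − 41) = 2.5, so Qs = 2.5P + 33.5.
Before the tax: set 339 − 4P = 2.5P + 33.5 → P* = €47, Q* = 151.
With the tax collected from consumers, demand (in seller-price terms) shifts: Qd = 339 − 4(P + 6.5).
New equilibrium: consumers pay €49.5, producers receive €43, Q = 141. (Wedge: Pb − Ps = 6.5.)
ΔPS is the trapezoid between Q = 141 and Q = 151 of height €4: ½ · (151 + 141) · 4 = €584.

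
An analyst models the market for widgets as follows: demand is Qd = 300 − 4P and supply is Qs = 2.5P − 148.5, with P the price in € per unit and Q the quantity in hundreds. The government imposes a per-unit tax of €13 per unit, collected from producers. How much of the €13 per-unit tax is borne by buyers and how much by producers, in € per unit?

Buyers bear €5 per unit; producers bear €8 per unit.

Before the tax: set 300 − 4P = 2.5P − 148.5 → P* = €69, Q* = 24.
With the tax collected from producers, supply shifts: Qs = 2.5(P − 13) − 148.5.
New equilibrium: buyers pay €74, producers receive €61, Q = 4. (Wedge: Pb − Ps = 13.)
Burden on buyers: €5; on producers: €8. (They sum to €13.)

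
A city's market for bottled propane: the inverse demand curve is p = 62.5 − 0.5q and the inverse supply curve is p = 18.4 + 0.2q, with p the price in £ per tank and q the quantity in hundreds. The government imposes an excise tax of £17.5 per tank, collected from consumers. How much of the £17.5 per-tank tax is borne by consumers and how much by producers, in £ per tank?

Consumers bear £12.5 per tank; producers bear £5 per tank.

Rewrite in direct form: qd = 125 − 2p and qs = 5p − 92.
Before the tax: set 125 − 2p = 5p − 92 → p* = £31, q* = 63.
With the tax collected from consumers, demand (in seller-price terms) shifts: qd = 125 − 2(p + 17.5).
New equilibrium: consumers pay £43.5, producers receive £26, q = 38. (Wedge: pb − ps = 17.5.)
Burden on consumers: £12.5; on producers: £5. (They sum to £17.5.)
The less price-elastic side of the market bears the larger share of a per-unit tax.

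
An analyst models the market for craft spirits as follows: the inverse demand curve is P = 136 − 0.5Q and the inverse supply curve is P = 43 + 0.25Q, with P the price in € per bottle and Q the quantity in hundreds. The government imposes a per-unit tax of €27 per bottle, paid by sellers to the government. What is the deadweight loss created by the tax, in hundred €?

Deadweight loss = €486 hundred.

Rewrite in direct form: Qd = 272 − 2P and Qs = 4P − 172.
Before the tax: set 272 − 2P = 4P − 172 → P* = €74, Q* = 124.
With the tax collected from sellers, supply shifts: Qs = 4(P − 27) − 172.
New equilibrium: consumers pay €92, sellers receive €65, Q = 88. (Wedge: Pb − Ps = 27.)
Quantity falls by |ΔQ| = |124 − 88| = 36.
DWL = ½ · t · |ΔQ| = ½ · 27 · 36 = €486.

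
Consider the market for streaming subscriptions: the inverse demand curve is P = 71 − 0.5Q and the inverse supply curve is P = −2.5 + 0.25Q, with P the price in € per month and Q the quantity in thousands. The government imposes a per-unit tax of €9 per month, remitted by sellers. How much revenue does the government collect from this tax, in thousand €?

Rewrite in direct form: Qd = 142 − 2P and Qs = 4P + 10.
Before the tax: set 142 − 2P = 4P + 10 → P* = €22, Q* = 98.
With the tax collected from sellers, supply shifts: Qs = 4(P − 9) + 10.
New equilibrium: buyers pay €28, sellers receive €19, Q = 86. (Wedge: Pb − Ps = 9.)
Revenue = t · Q = 9 · 86 = €774.

Tax revenue = €774 thousand.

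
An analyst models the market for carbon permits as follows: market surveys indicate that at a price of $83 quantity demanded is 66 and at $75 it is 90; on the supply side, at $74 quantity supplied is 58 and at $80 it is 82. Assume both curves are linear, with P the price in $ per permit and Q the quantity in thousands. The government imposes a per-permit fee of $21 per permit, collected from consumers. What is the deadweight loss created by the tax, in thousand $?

Deadweight loss = $378 thousand.

Demand slope: (90 − 66)/(75 − 83) = -3, so Qd = 315 − 3P.
Supply slope: (82 − 58)/(80 − 74) = 4, so Qs = 4P − 238.
Without the tax, 315 − 3P = 4P − 238 gives 7P = 553, so P* = $79 and Q* = 78.
With the tax collected from consumers, demand (in seller-price terms) shifts: Qd = 315 − 3(P + 21).
New equilibrium: consumers pay $91, sellers receive $70, Q = 42. (Wedge: Pb − Ps = 21.)
Quantity falls by |ΔQ| = |78 − 42| = 36.
DWL = ½ · t · |ΔQ| = ½ · 21 · 36 = $378.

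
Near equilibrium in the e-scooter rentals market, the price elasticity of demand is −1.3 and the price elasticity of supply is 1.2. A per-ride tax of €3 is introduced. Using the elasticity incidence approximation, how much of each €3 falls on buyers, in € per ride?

Incidence ratio: buyers' share ≈ εs / (εs + |εd|) = 1.2 / (1.2 + 1.3) = 0.48.
So buyers bear ≈ 0.48 × €3 = €1.44; sellers bear €1.56.

Buyers bear ≈ €1.44 per ride.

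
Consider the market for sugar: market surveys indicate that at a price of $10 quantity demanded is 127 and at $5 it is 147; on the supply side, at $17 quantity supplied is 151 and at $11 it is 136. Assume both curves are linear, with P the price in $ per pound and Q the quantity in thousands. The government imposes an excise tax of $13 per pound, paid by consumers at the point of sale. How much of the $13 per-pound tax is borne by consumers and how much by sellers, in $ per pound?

Demand slope: (147 − 127)/(5 − 10) = -4, so Qd = 167 − 4P.
Supply slope: (136 − 151)/(11 − 17) = 2.5, so Qs = 2.5P + 108.5.
Without the tax, 167 − 4P = 2.5P + 108.5 gives 6.5P = 58.5, so P* = $9 and Q* = 131.
With the tax collected from consumers, demand (in seller-price terms) shifts: Qd = 167 − 4(P + 13).
New equilibrium: consumers pay $14, sellers receive $1, Q = 111. (Wedge: Pb − Ps = 13.)
Burden on consumers: $5; on sellers: $8. (They sum to $13.)
The less price-elastic side of the market bears the larger share of a per-unit tax.

Consumers bear $5 per pound; sellers bear $8 per pound.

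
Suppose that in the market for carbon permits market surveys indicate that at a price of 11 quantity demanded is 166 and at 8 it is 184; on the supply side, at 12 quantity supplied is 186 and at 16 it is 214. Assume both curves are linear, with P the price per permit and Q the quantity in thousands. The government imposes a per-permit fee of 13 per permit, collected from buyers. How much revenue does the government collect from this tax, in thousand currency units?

Demand slope: (184 − 166)/(8 − 11) = -6, so Qd = 232 − 6P.
Supply slope: (214 − 186)/(16 − 12) = 7, so Qs = 7P + 102.
Before the tax: set 232 − 6P = 7P + 102 → P* = 10, Q* = 172.
With the tax collected from buyers, demand (in seller-price terms) shifts: Qd = 232 − 6(P + 13).
New equilibrium: buyers pay 17, sellers receive 4, Q = 130. (Wedge: Pb − Ps = 13.)
Revenue = t · Q = 13 · 130 = 1690.

Tax revenue = 1690 thousand.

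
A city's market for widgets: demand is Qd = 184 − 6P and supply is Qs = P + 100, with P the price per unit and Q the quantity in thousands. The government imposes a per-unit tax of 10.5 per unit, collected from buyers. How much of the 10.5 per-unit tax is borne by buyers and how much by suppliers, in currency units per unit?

Without the tax, 184 − 6P = P + 100 gives 7P = 84, so P* = 12 and Q* = 112.
With the tax collected from buyers, demand (in seller-price terms) shifts: Qd = 184 − 6(P + 10.5).
New equilibrium: buyers pay 13.5, suppliers receive 3, Q = 103. (Wedge: Pb − Ps = 10.5.)
Burden on buyers: 1.5; on suppliers: 9. (They sum to 10.5.)

Buyers bear 1.5 per unit; suppliers bear 9 per unit.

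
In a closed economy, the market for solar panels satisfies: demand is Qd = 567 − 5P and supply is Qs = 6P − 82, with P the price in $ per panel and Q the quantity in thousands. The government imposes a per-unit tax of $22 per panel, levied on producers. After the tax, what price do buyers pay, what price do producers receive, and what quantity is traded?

Without the tax, 567 − 5P = 6P − 82 gives 11P = 649, so P* = $59 and Q* = 272.
With the tax collected from producers, supply shifts: Qs = 6(P − 22) − 82.
New equilibrium: buyers pay $71, producers receive $49, Q = 212. (Wedge: Pb − Ps = 22.)
The less price-elastic side of the market bears the larger share of a per-unit tax.

Buyers pay $71; producers receive $49; quantity = 212.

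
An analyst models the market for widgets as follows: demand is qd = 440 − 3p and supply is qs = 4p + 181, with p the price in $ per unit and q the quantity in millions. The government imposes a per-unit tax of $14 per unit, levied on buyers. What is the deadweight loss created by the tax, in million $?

Before the tax: set 440 − 3p = 4p + 181 → p* = $37, q* = 329.
With the tax collected from buyers, demand (in seller-price terms) shifts: qd = 440 − 3(p + 14).
Solving gives q = 305 with buyers paying $45 and producers receiving $31 (the $14 wedge).
Quantity falls by |ΔQ| = |329 − 305| = 24.
DWL = ½ · t · |ΔQ| = ½ · 14 · 24 = $168.

Deadweight loss = $168 million.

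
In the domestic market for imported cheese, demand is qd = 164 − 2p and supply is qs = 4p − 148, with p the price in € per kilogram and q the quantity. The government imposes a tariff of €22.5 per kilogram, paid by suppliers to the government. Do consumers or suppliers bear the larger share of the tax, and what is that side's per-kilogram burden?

Before the tax: set 164 − 2p = 4p − 148 → p* = €52, q* = 60.
With the tax collected from suppliers, supply shifts: qs = 4(p − 22.5) − 148.
New equilibrium: consumers pay €67, suppliers receive €44.5, q = 30. (Wedge: pb − ps = 22.5.)
Per-kilogram burden: consumers €15, suppliers €7.5.
Consumers take the larger share because demand is less price-elastic here (demand slope 2 vs supply slope 4).
The less price-elastic side of the market bears the larger share of a per-unit tax.

Consumers bear the larger share: €15 per kilogram.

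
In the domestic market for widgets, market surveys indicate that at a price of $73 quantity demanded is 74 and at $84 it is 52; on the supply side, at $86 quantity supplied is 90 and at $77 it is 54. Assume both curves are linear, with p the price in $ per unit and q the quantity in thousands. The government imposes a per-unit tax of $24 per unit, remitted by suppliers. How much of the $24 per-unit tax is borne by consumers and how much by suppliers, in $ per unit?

Demand slope: (52 − 74)/(84 − 73) = -2, so qd = 220 − 2p.
Supply slope: (54 − 90)/(77 − 86) = 4, so qs = 4p − 254.
Without the tax, 220 − 2p = 4p − 254 gives 6p = 474, so p* = $79 and q* = 62.
With the tax collected from suppliers, supply shifts: qs = 4(p − 24) − 254.
Solving gives q = 30 with consumers paying $95 and suppliers receiving $71 (the $24 wedge).
Burden on consumers: $16; on suppliers: $8. (They sum to $24.)
The less price-elastic side of the market bears the larger share of a per-unit tax.

Consumers bear $16 per unit; suppliers bear $8 per unit.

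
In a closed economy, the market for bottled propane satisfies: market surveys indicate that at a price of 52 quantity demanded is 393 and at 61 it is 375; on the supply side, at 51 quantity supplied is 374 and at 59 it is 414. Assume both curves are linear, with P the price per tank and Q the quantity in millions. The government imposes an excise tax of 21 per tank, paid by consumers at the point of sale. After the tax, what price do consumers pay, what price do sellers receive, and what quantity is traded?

Consumers pay 69; sellers receive 48; quantity = 359.

Demand slope: (375 − 393)/(61 − 52) = -2, so Qd = 497 − 2P.
Supply slope: (414 − 374)/(59 − 51) = 5, so Qs = 5P + 119.
Before the tax: set 497 − 2P = 5P + 119 → P* = 54, Q* = 389.
With the tax collected from consumers, demand (in seller-price terms) shifts: Qd = 497 − 2(P + 21).
Solving gives Q = 359 with consumers paying 69 and sellers receiving 48 (the 21 wedge).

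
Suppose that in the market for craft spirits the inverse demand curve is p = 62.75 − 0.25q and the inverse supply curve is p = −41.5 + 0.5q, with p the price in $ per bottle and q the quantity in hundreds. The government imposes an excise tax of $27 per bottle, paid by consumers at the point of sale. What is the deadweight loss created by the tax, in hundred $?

Deadweight loss = $486 hundred.

Inverting to q(p) form: qd = 251 − 4p; qs = 2p + 83.
Without the tax, 251 − 4p = 2p + 83 gives 6p = 168, so p* = $28 and q* = 139.
With the tax collected from consumers, demand (in seller-price terms) shifts: qd = 251 − 4(p + 27).
Solving gives q = 103 with consumers paying $37 and sellers receiving $10 (the $27 wedge).
Quantity falls by |ΔQ| = |139 − 103| = 36.
DWL = ½ · t · |ΔQ| = ½ · 27 · 36 = $486.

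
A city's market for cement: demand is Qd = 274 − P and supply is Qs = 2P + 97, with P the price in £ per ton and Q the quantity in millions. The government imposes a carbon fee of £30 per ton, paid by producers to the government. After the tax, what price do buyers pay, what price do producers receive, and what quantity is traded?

Before the tax: set 274 − P = 2P + 97 → P* = £59, Q* = 215.
With the tax collected from producers, supply shifts: Qs = 2(P − 30) + 97.
Solving gives Q = 195 with buyers paying £79 and producers receiving £49 (the £30 wedge).

Buyers pay £79; producers receive £49; quantity = 195.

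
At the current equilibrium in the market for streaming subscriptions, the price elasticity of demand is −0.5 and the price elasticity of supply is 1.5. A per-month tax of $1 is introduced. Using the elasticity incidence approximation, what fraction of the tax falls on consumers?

Consumers' share ≈ 0.75.

Incidence ratio: consumers' share ≈ εs / (εs + |εd|) = 1.5 / (1.5 + 0.5) = 0.75.
Supply is the more elastic side, so consumers bear the larger share.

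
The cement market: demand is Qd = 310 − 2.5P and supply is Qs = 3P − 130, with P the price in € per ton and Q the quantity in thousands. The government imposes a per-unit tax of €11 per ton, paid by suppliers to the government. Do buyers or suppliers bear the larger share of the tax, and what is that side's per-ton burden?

Buyers bear the larger share: €6 per ton.

Without the tax, 310 − 2.5P = 3P − 130 gives 5.5P = 440, so P* = €80 and Q* = 110.
With the tax collected from suppliers, supply shifts: Qs = 3(P − 11) − 130.
Solving gives Q = 95 with buyers paying €86 and suppliers receiving €75 (the €11 wedge).
Per-ton burden: buyers €6, suppliers €5.
Buyers take the larger share because demand is less price-elastic here (demand slope 2.5 vs supply slope 3).
The less price-elastic side of the market bears the larger share of a per-unit tax.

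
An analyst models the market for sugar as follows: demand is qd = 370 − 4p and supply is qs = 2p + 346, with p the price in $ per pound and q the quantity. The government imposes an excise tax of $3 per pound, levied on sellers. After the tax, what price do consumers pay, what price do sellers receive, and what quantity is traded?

Consumers pay $5; sellers receive $2; quantity = 350.

Without the tax, 370 − 4p = 2p + 346 gives 6p = 24, so p* = $4 and q* = 354.
With the tax collected from sellers, supply shifts: qs = 2(p − 3) + 346.
Solving gives q = 350 with consumers paying $5 and sellers receiving $2 (the $3 wedge).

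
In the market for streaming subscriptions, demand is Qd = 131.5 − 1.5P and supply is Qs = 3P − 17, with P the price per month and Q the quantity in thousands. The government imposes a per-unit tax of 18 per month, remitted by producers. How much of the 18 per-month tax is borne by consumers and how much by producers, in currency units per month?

Consumers bear 12 per month; producers bear 6 per month.

Without the tax, 131.5 − 1.5P = 3P − 17 gives 4.5P = 148.5, so P* = 33 and Q* = 82.
With the tax collected from producers, supply shifts: Qs = 3(P − 18) − 17.
Solving gives Q = 64 with consumers paying 45 and producers receiving 27 (the 18 wedge).
Burden on consumers: 12; on producers: 6. (They sum to 18.)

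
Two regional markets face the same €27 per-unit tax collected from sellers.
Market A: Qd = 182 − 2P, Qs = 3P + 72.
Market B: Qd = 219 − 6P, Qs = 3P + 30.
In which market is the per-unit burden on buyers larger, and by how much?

Market A, by €7.2.

Market A: pre-tax P* = €22, Q* = 138; post-tax Q = 105.6; per-unit burden on buyers = €16.2.
Market B: pre-tax P* = €21, Q* = 93; post-tax Q = 39; per-unit burden on buyers = €9.
Difference: €16.2 vs €9 → market A is larger by €7.2.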